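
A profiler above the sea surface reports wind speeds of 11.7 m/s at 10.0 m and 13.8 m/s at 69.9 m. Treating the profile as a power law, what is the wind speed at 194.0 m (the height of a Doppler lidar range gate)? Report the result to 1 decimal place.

15.0 m/s

First find α: α = ln(V₂/V₁)/ln(z₂/z₁) = ln(13.8/11.7)/ln(69.9/10.0) = 0.16508/1.94448 = 0.0849
Extrapolate from 69.9 m to 194.0 m: V₃ = 13.8 × (194.0/69.9)^0.0849 = 13.8 × 1.0905 = 15.0493 m/s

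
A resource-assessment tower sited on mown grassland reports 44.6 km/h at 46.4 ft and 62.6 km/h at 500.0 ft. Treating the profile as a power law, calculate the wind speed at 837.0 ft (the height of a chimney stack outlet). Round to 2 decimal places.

First find α: α = ln(V₂/V₁)/ln(z₂/z₁) = ln(62.6/44.6)/ln(500.0/46.4) = 0.33903/2.37731 = 0.1426
Extrapolate from 500.0 ft to 837.0 ft: V₃ = 62.6 × (837.0/500.0)^0.1426 = 62.6 × 1.0762 = 67.3728 km/h

67.37 km/h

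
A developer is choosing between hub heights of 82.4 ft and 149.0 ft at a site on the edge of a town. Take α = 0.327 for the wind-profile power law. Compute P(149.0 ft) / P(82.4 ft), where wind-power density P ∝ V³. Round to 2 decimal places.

1.79

Speed ratio: V_B/V_A = (z_B/z_A)^α = (149.0/82.4)^0.327 = (1.8083)^0.327 = 1.21373
Power-density ratio: P_B/P_A = (V_B/V_A)³ = (1.21373)³ = 1.78801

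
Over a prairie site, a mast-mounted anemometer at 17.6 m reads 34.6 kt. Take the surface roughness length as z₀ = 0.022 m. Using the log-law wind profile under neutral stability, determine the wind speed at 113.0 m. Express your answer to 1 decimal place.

Log law: V(z) ∝ ln(z/z₀), so V₂/V₁ = ln(z₂/z₀) / ln(z₁/z₀).
ln(113.0/0.022) = 8.5441, ln(17.6/0.022) = 6.6846
V₂ = 34.6 × 8.5441/6.6846 = 34.6 × 1.2782 = 44.2248 kt

44.2 kt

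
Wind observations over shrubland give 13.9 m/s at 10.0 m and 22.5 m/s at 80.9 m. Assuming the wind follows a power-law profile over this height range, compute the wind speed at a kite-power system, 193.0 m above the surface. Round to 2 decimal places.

27.49 m/s

First find α: α = ln(V₂/V₁)/ln(z₂/z₁) = ln(22.5/13.9)/ln(80.9/10.0) = 0.48163/2.09063 = 0.2304
Extrapolate from 80.9 m to 193.0 m: V₃ = 22.5 × (193.0/80.9)^0.2304 = 22.5 × 1.2218 = 27.4899 m/s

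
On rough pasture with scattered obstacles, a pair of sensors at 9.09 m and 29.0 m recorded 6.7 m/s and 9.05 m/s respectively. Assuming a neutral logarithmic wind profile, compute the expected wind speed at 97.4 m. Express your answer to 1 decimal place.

Log law: V ∝ ln(z/z₀). From the pair, with r = V₁/V₂ = 0.74033,
ln z₀ = (ln z₁ − r·ln z₂)/(1 − r) = (2.2072 − 0.74033×3.3673)/0.25967 = -1.1004 → z₀ = 0.3327 m
V₃ = V₁ · ln(z₃/z₀)/ln(z₁/z₀) = 6.7 × 5.6792/3.3076 = 11.5041 m/s

11.5 m/s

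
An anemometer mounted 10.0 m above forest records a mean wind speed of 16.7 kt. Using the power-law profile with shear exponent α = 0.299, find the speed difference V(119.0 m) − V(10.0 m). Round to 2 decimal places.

Power law: V₂ = V₁ · (z₂/z₁)^α = 16.7 × (11.9000)^0.299 = 35.0191 kt
ΔV = 35.0191 − 16.7 = 18.3191 kt

18.32 kt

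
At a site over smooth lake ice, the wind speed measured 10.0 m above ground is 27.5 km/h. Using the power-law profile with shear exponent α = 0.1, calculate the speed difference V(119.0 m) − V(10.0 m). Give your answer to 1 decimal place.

Power law: V₂ = V₁ · (z₂/z₁)^α = 27.5 × (11.9000)^0.1 = 35.2280 km/h
ΔV = 35.2280 − 27.5 = 7.7280 km/h

7.7 km/h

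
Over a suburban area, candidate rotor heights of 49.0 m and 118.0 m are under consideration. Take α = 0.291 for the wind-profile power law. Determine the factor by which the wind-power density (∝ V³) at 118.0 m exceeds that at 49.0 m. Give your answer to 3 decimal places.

Speed ratio: V_B/V_A = (z_B/z_A)^α = (118.0/49.0)^0.291 = (2.4082)^0.291 = 1.29143
Power-density ratio: P_B/P_A = (V_B/V_A)³ = (1.29143)³ = 2.15383

2.154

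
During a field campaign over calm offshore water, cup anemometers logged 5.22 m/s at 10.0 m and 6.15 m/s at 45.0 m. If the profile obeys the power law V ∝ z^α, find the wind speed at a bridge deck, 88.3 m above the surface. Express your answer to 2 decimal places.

First find α: α = ln(V₂/V₁)/ln(z₂/z₁) = ln(6.15/5.22)/ln(45.0/10.0) = 0.16395/1.50408 = 0.1090
Extrapolate from 45.0 m to 88.3 m: V₃ = 6.15 × (88.3/45.0)^0.1090 = 6.15 × 1.0762 = 6.6189 m/s

6.62 m/s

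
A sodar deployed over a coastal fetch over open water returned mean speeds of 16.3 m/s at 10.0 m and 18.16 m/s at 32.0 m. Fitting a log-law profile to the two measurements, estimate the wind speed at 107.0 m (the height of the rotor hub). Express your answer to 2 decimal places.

20.09 m/s

Log law: V ∝ ln(z/z₀). From the pair, with r = V₁/V₂ = 0.89758,
ln z₀ = (ln z₁ − r·ln z₂)/(1 − r) = (2.3026 − 0.89758×3.4657)/0.10242 = -7.8906 → z₀ = 0.0003742 m
V₃ = V₁ · ln(z₃/z₀)/ln(z₁/z₀) = 16.3 × 12.5634/10.1932 = 20.0903 m/s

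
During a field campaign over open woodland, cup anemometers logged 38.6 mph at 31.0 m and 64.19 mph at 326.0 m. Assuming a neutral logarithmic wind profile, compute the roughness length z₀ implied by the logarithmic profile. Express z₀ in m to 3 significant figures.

Log law: V(z) ∝ ln(z/z₀). With r = V₁/V₂ = 38.6/64.19 = 0.60134,
r · ln(z₂/z₀) = ln(z₁/z₀) ⇒ ln z₀ = (ln z₁ − r·ln z₂)/(1 − r)
ln z₀ = (3.43399 − 0.60134×5.78690) / 0.39866 = -0.1151
z₀ = exp(-0.1151) = 0.8912 m

z₀ ≈ 0.891 m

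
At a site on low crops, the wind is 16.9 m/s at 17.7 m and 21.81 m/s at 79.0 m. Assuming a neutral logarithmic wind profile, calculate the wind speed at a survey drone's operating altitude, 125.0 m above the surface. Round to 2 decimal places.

23.32 m/s

Log law: V ∝ ln(z/z₀). From the pair, with r = V₁/V₂ = 0.77487,
ln z₀ = (ln z₁ − r·ln z₂)/(1 − r) = (2.8736 − 0.77487×4.3694)/0.22513 = -2.2752 → z₀ = 0.1028 m
V₃ = V₁ · ln(z₃/z₀)/ln(z₁/z₀) = 16.9 × 7.1035/5.1488 = 23.3162 m/s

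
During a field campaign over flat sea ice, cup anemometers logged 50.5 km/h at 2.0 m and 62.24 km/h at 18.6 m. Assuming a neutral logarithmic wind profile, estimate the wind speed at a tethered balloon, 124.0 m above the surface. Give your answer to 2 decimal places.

72.23 km/h

Log law: V ∝ ln(z/z₀). From the pair, with r = V₁/V₂ = 0.81138,
ln z₀ = (ln z₁ − r·ln z₂)/(1 − r) = (0.6931 − 0.81138×2.9232)/0.18862 = -8.8993 → z₀ = 0.0001365 m
V₃ = V₁ · ln(z₃/z₀)/ln(z₁/z₀) = 50.5 × 13.7196/9.5925 = 72.2275 km/h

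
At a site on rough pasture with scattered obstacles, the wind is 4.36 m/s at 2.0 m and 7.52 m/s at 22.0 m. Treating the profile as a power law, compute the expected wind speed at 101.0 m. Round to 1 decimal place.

First find α: α = ln(V₂/V₁)/ln(z₂/z₁) = ln(7.52/4.36)/ln(22.0/2.0) = 0.54509/2.39790 = 0.2273
Extrapolate from 22.0 m to 101.0 m: V₃ = 7.52 × (101.0/22.0)^0.2273 = 7.52 × 1.4140 = 10.6336 m/s

10.6 m/s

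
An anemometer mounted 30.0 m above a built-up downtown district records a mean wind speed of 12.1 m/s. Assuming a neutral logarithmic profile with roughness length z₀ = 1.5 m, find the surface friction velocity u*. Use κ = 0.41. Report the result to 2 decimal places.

u* ≈ 1.66 m/s

Log law: V(z) = (u*/κ) · ln(z/z₀) ⇒ u* = κ · V / ln(z/z₀)
u* = 0.41 × 12.1 / ln(30.0/1.5) = 0.41 × 12.1 / 2.9957
   = 4.9610 / 2.9957 = 1.6560 m/s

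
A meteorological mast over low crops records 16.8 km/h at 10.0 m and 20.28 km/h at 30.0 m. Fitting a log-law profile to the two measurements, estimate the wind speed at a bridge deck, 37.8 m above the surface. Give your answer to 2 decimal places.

Log law: V ∝ ln(z/z₀). From the pair, with r = V₁/V₂ = 0.82840,
ln z₀ = (ln z₁ − r·ln z₂)/(1 − r) = (2.3026 − 0.82840×3.4012)/0.17160 = -3.0011 → z₀ = 0.04973 m
V₃ = V₁ · ln(z₃/z₀)/ln(z₁/z₀) = 16.8 × 6.6334/5.3036 = 21.0121 km/h

21.01 km/h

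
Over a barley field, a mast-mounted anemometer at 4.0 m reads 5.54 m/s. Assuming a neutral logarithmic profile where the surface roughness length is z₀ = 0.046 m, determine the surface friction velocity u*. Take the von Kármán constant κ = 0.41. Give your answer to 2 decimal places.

Log law: V(z) = (u*/κ) · ln(z/z₀) ⇒ u* = κ · V / ln(z/z₀)
u* = 0.41 × 5.54 / ln(4.0/0.046) = 0.41 × 5.54 / 4.4654
   = 2.2714 / 4.4654 = 0.5087 m/s

u* ≈ 0.51 m/s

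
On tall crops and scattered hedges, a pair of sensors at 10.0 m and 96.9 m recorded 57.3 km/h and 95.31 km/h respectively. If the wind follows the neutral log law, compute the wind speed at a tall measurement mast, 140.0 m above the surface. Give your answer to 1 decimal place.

Log law: V ∝ ln(z/z₀). From the pair, with r = V₁/V₂ = 0.60120,
ln z₀ = (ln z₁ − r·ln z₂)/(1 − r) = (2.3026 − 0.60120×4.5737)/0.39880 = -1.1211 → z₀ = 0.3259 m
V₃ = V₁ · ln(z₃/z₀)/ln(z₁/z₀) = 57.3 × 6.0627/3.4237 = 101.4684 km/h

101.5 km/h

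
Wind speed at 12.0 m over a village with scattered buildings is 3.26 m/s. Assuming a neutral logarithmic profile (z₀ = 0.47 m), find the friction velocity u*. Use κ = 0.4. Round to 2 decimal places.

Log law: V(z) = (u*/κ) · ln(z/z₀) ⇒ u* = κ · V / ln(z/z₀)
u* = 0.4 × 3.26 / ln(12.0/0.47) = 0.4 × 3.26 / 3.2399
   = 1.3040 / 3.2399 = 0.4025 m/s

u* ≈ 0.40 m/s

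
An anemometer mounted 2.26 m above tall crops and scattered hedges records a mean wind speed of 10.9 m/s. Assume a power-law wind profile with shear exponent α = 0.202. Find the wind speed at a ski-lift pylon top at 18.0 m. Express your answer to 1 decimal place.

Power-law profile: V₂ = V₁ · (z₂/z₁)^α
V₂ = 10.9 × (18.0/2.26)^0.202 = 10.9 × (7.9646)^0.202
    = 10.9 × 1.5207 = 16.5753 m/s

16.6 m/s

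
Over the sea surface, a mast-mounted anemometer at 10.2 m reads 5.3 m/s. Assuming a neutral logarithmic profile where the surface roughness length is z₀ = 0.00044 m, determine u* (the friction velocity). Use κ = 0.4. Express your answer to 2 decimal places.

Log law: V(z) = (u*/κ) · ln(z/z₀) ⇒ u* = κ · V / ln(z/z₀)
u* = 0.4 × 5.3 / ln(10.2/0.00044) = 0.4 × 5.3 / 10.0511
   = 2.1200 / 10.0511 = 0.2109 m/s

u* ≈ 0.21 m/s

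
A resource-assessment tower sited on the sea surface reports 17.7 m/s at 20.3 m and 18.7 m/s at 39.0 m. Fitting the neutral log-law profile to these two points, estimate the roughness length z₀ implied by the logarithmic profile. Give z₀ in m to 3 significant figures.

z₀ ≈ 0.000194 m

Log law: V(z) ∝ ln(z/z₀). With r = V₁/V₂ = 17.7/18.7 = 0.94652,
r · ln(z₂/z₀) = ln(z₁/z₀) ⇒ ln z₀ = (ln z₁ − r·ln z₂)/(1 − r)
ln z₀ = (3.01062 − 0.94652×3.66356) / 0.05348 = -8.5464
z₀ = exp(-8.5464) = 0.0001942 m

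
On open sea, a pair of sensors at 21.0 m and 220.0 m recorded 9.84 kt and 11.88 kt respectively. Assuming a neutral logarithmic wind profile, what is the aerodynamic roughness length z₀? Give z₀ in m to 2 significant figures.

Log law: V(z) ∝ ln(z/z₀). With r = V₁/V₂ = 9.84/11.88 = 0.82828,
r · ln(z₂/z₀) = ln(z₁/z₀) ⇒ ln z₀ = (ln z₁ − r·ln z₂)/(1 − r)
ln z₀ = (3.04452 − 0.82828×5.39363) / 0.17172 = -8.2865
z₀ = exp(-8.2865) = 0.0002519 m

z₀ ≈ 0.00025 m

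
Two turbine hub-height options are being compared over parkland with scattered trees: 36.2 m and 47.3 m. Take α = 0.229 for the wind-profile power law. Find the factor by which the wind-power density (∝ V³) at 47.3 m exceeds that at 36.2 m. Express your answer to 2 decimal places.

1.20

Speed ratio: V_B/V_A = (z_B/z_A)^α = (47.3/36.2)^0.229 = (1.3066)^0.229 = 1.06316
Power-density ratio: P_B/P_A = (V_B/V_A)³ = (1.06316)³ = 1.20170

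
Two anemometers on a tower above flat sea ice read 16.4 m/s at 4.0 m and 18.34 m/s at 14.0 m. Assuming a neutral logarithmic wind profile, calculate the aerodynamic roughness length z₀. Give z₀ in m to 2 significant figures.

Log law: V(z) ∝ ln(z/z₀). With r = V₁/V₂ = 16.4/18.34 = 0.89422,
r · ln(z₂/z₀) = ln(z₁/z₀) ⇒ ln z₀ = (ln z₁ − r·ln z₂)/(1 − r)
ln z₀ = (1.38629 − 0.89422×2.63906) / 0.10578 = -9.2041
z₀ = exp(-9.2041) = 0.0001006 m

z₀ ≈ 0.00010 m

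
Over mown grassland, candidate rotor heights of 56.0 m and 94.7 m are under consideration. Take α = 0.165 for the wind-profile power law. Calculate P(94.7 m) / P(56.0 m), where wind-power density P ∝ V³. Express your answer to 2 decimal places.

1.30

Speed ratio: V_B/V_A = (z_B/z_A)^α = (94.7/56.0)^0.165 = (1.6911)^0.165 = 1.09055
Power-density ratio: P_B/P_A = (V_B/V_A)³ = (1.09055)³ = 1.29700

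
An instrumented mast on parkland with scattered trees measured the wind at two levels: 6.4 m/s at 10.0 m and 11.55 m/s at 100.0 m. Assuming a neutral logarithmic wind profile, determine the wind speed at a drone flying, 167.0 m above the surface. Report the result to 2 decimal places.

Log law: V ∝ ln(z/z₀). From the pair, with r = V₁/V₂ = 0.55411,
ln z₀ = (ln z₁ − r·ln z₂)/(1 − r) = (2.3026 − 0.55411×4.6052)/0.44589 = -0.5589 → z₀ = 0.5718 m
V₃ = V₁ · ln(z₃/z₀)/ln(z₁/z₀) = 6.4 × 5.6769/2.8615 = 12.6970 m/s

12.70 m/s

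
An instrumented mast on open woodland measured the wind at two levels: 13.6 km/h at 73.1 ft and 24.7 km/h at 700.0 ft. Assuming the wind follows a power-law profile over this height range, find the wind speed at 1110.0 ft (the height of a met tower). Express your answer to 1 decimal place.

First find α: α = ln(V₂/V₁)/ln(z₂/z₁) = ln(24.7/13.6)/ln(700.0/73.1) = 0.59673/2.25925 = 0.2641
Extrapolate from 700.0 ft to 1110.0 ft: V₃ = 24.7 × (1110.0/700.0)^0.2641 = 24.7 × 1.1295 = 27.8986 km/h

27.9 km/h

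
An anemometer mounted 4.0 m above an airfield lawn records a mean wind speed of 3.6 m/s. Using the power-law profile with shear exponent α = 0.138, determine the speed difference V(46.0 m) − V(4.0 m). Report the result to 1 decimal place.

1.4 m/s

Power law: V₂ = V₁ · (z₂/z₁)^α = 3.6 × (11.5000)^0.138 = 5.0429 m/s
ΔV = 5.0429 − 3.6 = 1.4429 m/s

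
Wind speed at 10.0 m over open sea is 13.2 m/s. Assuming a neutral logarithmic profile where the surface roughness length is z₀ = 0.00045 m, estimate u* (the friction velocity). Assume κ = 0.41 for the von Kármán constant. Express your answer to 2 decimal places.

u* ≈ 0.54 m/s

Log law: V(z) = (u*/κ) · ln(z/z₀) ⇒ u* = κ · V / ln(z/z₀)
u* = 0.41 × 13.2 / ln(10.0/0.00045) = 0.41 × 13.2 / 10.0088
   = 5.4120 / 10.0088 = 0.5407 m/s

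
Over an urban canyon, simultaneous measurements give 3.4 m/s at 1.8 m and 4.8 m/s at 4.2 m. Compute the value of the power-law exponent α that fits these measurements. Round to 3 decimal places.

α ≈ 0.407

Power law: V₂/V₁ = (z₂/z₁)^α ⇒ α = ln(V₂/V₁) / ln(z₂/z₁)
α = ln(4.8/3.4) / ln(4.2/1.8) = ln(1.4118) / ln(2.3333)
  = 0.34484 / 0.84730 = 0.40699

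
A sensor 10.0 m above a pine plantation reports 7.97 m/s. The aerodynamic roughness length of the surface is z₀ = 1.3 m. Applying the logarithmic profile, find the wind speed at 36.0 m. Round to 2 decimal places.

12.97 m/s

Log law: V(z) ∝ ln(z/z₀), so V₂/V₁ = ln(z₂/z₀) / ln(z₁/z₀).
ln(36.0/1.3) = 3.3212, ln(10.0/1.3) = 2.0402
V₂ = 7.97 × 3.3212/2.0402 = 7.97 × 1.6278 = 12.9739 m/s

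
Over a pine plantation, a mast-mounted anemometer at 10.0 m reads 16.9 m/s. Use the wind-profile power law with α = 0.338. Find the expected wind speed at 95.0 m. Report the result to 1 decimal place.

36.2 m/s

Power-law profile: V₂ = V₁ · (z₂/z₁)^α
V₂ = 16.9 × (95.0/10.0)^0.338 = 16.9 × (9.5000)^0.338
    = 16.9 × 2.1403 = 36.1707 m/s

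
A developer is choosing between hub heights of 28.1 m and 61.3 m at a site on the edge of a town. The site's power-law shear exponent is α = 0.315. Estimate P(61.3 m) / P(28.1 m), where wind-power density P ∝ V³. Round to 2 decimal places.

2.09

Speed ratio: V_B/V_A = (z_B/z_A)^α = (61.3/28.1)^0.315 = (2.1815)^0.315 = 1.27852
Power-density ratio: P_B/P_A = (V_B/V_A)³ = (1.27852)³ = 2.08989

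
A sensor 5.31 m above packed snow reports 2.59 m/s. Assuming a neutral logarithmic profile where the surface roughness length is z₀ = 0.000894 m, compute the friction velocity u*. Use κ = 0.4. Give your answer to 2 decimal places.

Log law: V(z) = (u*/κ) · ln(z/z₀) ⇒ u* = κ · V / ln(z/z₀)
u* = 0.4 × 2.59 / ln(5.31/0.000894) = 0.4 × 2.59 / 8.6894
   = 1.0360 / 8.6894 = 0.1192 m/s

u* ≈ 0.12 m/s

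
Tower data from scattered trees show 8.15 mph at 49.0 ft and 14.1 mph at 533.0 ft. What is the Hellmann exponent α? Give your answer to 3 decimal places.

Power law: V₂/V₁ = (z₂/z₁)^α ⇒ α = ln(V₂/V₁) / ln(z₂/z₁)
α = ln(14.1/8.15) / ln(533.0/49.0) = ln(1.7301) / ln(10.8776)
  = 0.54816 / 2.38670 = 0.22967

α ≈ 0.230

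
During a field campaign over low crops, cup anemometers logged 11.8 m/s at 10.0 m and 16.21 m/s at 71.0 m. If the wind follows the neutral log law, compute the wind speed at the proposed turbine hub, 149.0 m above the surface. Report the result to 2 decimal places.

Log law: V ∝ ln(z/z₀). From the pair, with r = V₁/V₂ = 0.72795,
ln z₀ = (ln z₁ − r·ln z₂)/(1 − r) = (2.3026 − 0.72795×4.2627)/0.27205 = -2.9421 → z₀ = 0.05275 m
V₃ = V₁ · ln(z₃/z₀)/ln(z₁/z₀) = 11.8 × 7.9461/5.2447 = 17.8778 m/s

17.88 m/s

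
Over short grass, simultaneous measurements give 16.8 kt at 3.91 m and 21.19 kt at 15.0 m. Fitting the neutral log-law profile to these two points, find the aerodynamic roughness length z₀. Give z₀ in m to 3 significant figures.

Log law: V(z) ∝ ln(z/z₀). With r = V₁/V₂ = 16.8/21.19 = 0.79283,
r · ln(z₂/z₀) = ln(z₁/z₀) ⇒ ln z₀ = (ln z₁ − r·ln z₂)/(1 − r)
ln z₀ = (1.36354 − 0.79283×2.70805) / 0.20717 = -3.7818
z₀ = exp(-3.7818) = 0.02278 m

z₀ ≈ 0.0228 m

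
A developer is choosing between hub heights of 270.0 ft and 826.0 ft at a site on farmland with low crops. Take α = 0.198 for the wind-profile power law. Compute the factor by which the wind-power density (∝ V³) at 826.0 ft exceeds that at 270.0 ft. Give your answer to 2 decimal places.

1.94

Speed ratio: V_B/V_A = (z_B/z_A)^α = (826.0/270.0)^0.198 = (3.0593)^0.198 = 1.24782
Power-density ratio: P_B/P_A = (V_B/V_A)³ = (1.24782)³ = 1.94293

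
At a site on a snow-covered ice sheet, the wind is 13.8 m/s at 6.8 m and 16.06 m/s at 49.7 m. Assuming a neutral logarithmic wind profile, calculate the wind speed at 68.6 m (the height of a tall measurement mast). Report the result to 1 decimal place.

Log law: V ∝ ln(z/z₀). From the pair, with r = V₁/V₂ = 0.85928,
ln z₀ = (ln z₁ − r·ln z₂)/(1 − r) = (1.9169 − 0.85928×3.9060)/0.14072 = -10.2288 → z₀ = 0.00003612 m
V₃ = V₁ · ln(z₃/z₀)/ln(z₁/z₀) = 13.8 × 14.4571/12.1457 = 16.4262 m/s

16.4 m/s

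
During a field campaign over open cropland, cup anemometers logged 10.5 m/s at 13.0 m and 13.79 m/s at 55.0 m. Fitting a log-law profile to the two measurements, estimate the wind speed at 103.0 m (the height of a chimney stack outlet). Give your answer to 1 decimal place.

Log law: V ∝ ln(z/z₀). From the pair, with r = V₁/V₂ = 0.76142,
ln z₀ = (ln z₁ − r·ln z₂)/(1 − r) = (2.5649 − 0.76142×4.0073)/0.23858 = -2.0384 → z₀ = 0.1302 m
V₃ = V₁ · ln(z₃/z₀)/ln(z₁/z₀) = 10.5 × 6.6731/4.6034 = 15.2211 m/s

15.2 m/s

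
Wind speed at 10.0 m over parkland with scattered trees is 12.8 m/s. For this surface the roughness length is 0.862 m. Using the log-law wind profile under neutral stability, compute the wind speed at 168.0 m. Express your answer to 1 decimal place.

Log law: V(z) ∝ ln(z/z₀), so V₂/V₁ = ln(z₂/z₀) / ln(z₁/z₀).
ln(168.0/0.862) = 5.2725, ln(10.0/0.862) = 2.4511
V₂ = 12.8 × 5.2725/2.4511 = 12.8 × 2.1511 = 27.5337 m/s

27.5 m/s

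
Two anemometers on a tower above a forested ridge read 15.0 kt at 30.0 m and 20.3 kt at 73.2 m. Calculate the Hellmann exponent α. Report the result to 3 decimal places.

α ≈ 0.339

Power law: V₂/V₁ = (z₂/z₁)^α ⇒ α = ln(V₂/V₁) / ln(z₂/z₁)
α = ln(20.3/15.0) / ln(73.2/30.0) = ln(1.3533) / ln(2.4400)
  = 0.30257 / 0.89200 = 0.33921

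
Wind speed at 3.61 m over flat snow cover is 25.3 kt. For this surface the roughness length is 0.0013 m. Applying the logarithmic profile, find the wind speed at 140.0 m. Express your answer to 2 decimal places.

36.97 kt

Log law: V(z) ∝ ln(z/z₀), so V₂/V₁ = ln(z₂/z₀) / ln(z₁/z₀).
ln(140.0/0.0013) = 11.5870, ln(3.61/0.0013) = 7.9291
V₂ = 25.3 × 11.5870/7.9291 = 25.3 × 1.4613 = 36.9717 kt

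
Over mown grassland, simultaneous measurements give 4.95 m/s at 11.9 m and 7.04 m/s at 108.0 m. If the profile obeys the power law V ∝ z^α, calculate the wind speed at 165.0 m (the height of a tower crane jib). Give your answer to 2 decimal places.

7.53 m/s

First find α: α = ln(V₂/V₁)/ln(z₂/z₁) = ln(7.04/4.95)/ln(108.0/11.9) = 0.35222/2.20559 = 0.1597
Extrapolate from 108.0 m to 165.0 m: V₃ = 7.04 × (165.0/108.0)^0.1597 = 7.04 × 1.0700 = 7.5330 m/s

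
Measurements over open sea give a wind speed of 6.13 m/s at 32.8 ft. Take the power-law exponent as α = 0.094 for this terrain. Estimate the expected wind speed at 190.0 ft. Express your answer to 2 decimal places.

7.23 m/s

Power-law profile: V₂ = V₁ · (z₂/z₁)^α
V₂ = 6.13 × (190.0/32.8)^0.094 = 6.13 × (5.7927)^0.094
    = 6.13 × 1.1795 = 7.2305 m/s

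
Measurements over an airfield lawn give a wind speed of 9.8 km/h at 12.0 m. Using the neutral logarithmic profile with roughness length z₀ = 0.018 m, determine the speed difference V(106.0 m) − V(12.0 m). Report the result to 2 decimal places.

Log law: V₂ = V₁ · ln(z₂/z₀)/ln(z₁/z₀) = 9.8 × 8.6808/6.5023 = 13.0834 km/h
ΔV = 13.0834 − 9.8 = 3.2834 km/h

3.28 km/h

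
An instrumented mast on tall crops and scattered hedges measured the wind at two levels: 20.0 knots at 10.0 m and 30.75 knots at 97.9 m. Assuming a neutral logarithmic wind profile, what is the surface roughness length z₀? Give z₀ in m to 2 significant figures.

Log law: V(z) ∝ ln(z/z₀). With r = V₁/V₂ = 20.0/30.75 = 0.65041,
r · ln(z₂/z₀) = ln(z₁/z₀) ⇒ ln z₀ = (ln z₁ − r·ln z₂)/(1 − r)
ln z₀ = (2.30259 − 0.65041×4.58395) / 0.34959 = -1.9418
z₀ = exp(-1.9418) = 0.1434 m

z₀ ≈ 0.14 m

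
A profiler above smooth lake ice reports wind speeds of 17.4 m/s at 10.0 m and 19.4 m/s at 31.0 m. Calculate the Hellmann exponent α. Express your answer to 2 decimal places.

Power law: V₂/V₁ = (z₂/z₁)^α ⇒ α = ln(V₂/V₁) / ln(z₂/z₁)
α = ln(19.4/17.4) / ln(31.0/10.0) = ln(1.1149) / ln(3.1000)
  = 0.10880 / 1.13140 = 0.09617

α ≈ 0.10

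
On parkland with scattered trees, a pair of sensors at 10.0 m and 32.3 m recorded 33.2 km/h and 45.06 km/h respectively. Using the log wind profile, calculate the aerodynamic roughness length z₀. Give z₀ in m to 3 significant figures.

Log law: V(z) ∝ ln(z/z₀). With r = V₁/V₂ = 33.2/45.06 = 0.73680,
r · ln(z₂/z₀) = ln(z₁/z₀) ⇒ ln z₀ = (ln z₁ − r·ln z₂)/(1 − r)
ln z₀ = (2.30259 − 0.73680×3.47507) / 0.26320 = -0.9796
z₀ = exp(-0.9796) = 0.3755 m

z₀ ≈ 0.375 m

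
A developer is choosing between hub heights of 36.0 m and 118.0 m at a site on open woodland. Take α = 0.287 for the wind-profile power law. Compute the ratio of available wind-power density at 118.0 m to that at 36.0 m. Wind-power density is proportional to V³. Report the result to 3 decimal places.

2.779

Speed ratio: V_B/V_A = (z_B/z_A)^α = (118.0/36.0)^0.287 = (3.2778)^0.287 = 1.40595
Power-density ratio: P_B/P_A = (V_B/V_A)³ = (1.40595)³ = 2.77916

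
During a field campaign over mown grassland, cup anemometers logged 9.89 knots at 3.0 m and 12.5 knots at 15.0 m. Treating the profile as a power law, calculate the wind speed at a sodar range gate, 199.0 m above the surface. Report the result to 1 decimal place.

First find α: α = ln(V₂/V₁)/ln(z₂/z₁) = ln(12.5/9.89)/ln(15.0/3.0) = 0.23420/1.60944 = 0.1455
Extrapolate from 15.0 m to 199.0 m: V₃ = 12.5 × (199.0/15.0)^0.1455 = 12.5 × 1.4567 = 18.2093 knots

18.2 knots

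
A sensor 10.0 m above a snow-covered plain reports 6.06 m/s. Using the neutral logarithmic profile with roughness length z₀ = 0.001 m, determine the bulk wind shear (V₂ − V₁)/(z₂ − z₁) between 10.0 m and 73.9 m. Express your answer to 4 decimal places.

0.0206 m/s/m

Log law: V₂ = V₁ · ln(z₂/z₀)/ln(z₁/z₀) = 6.06 × 11.2105/9.2103 = 7.3760 m/s
ΔV/Δz = (7.3760 − 6.06)/(73.9 − 10.0) = 1.3160/63.9000 = 0.02059 m/s/m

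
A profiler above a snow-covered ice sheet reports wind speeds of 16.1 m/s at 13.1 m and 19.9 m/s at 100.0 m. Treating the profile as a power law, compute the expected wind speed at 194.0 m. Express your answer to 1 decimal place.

First find α: α = ln(V₂/V₁)/ln(z₂/z₁) = ln(19.9/16.1)/ln(100.0/13.1) = 0.21190/2.03256 = 0.1043
Extrapolate from 100.0 m to 194.0 m: V₃ = 19.9 × (194.0/100.0)^0.1043 = 19.9 × 1.0715 = 21.3234 m/s

21.3 m/s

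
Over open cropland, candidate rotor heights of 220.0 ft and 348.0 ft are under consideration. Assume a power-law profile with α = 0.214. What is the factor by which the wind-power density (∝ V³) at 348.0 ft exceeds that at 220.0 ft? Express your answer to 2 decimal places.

Speed ratio: V_B/V_A = (z_B/z_A)^α = (348.0/220.0)^0.214 = (1.5818)^0.214 = 1.10311
Power-density ratio: P_B/P_A = (V_B/V_A)³ = (1.10311)³ = 1.34233

1.34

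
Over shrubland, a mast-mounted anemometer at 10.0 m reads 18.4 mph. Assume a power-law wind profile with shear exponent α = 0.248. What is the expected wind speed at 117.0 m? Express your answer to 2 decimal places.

33.86 mph

Power-law profile: V₂ = V₁ · (z₂/z₁)^α
V₂ = 18.4 × (117.0/10.0)^0.248 = 18.4 × (11.7000)^0.248
    = 18.4 × 1.8404 = 33.8632 mph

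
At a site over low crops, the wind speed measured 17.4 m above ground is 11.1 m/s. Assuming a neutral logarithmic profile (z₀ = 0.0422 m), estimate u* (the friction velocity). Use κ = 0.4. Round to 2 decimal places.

u* ≈ 0.74 m/s

Log law: V(z) = (u*/κ) · ln(z/z₀) ⇒ u* = κ · V / ln(z/z₀)
u* = 0.4 × 11.1 / ln(17.4/0.0422) = 0.4 × 11.1 / 6.0218
   = 4.4400 / 6.0218 = 0.7373 m/s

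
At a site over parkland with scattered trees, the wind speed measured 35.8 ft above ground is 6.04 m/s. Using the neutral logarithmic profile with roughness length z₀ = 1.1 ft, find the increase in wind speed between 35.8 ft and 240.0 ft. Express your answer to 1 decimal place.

3.3 m/s

Log law: V₂ = V₁ · ln(z₂/z₀)/ln(z₁/z₀) = 6.04 × 5.3853/3.4826 = 9.3399 m/s
ΔV = 9.3399 − 6.04 = 3.2999 m/s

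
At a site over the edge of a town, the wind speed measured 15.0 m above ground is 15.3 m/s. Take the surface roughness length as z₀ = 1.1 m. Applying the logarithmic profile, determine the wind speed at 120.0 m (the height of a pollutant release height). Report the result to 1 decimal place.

Log law: V(z) ∝ ln(z/z₀), so V₂/V₁ = ln(z₂/z₀) / ln(z₁/z₀).
ln(120.0/1.1) = 4.6922, ln(15.0/1.1) = 2.6127
V₂ = 15.3 × 4.6922/2.6127 = 15.3 × 1.7959 = 27.4770 m/s

27.5 m/s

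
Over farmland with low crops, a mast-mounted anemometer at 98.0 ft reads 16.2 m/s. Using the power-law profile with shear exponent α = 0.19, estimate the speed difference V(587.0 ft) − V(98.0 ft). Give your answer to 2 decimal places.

6.56 m/s

Power law: V₂ = V₁ · (z₂/z₁)^α = 16.2 × (5.9898)^0.19 = 22.7627 m/s
ΔV = 22.7627 − 16.2 = 6.5627 m/s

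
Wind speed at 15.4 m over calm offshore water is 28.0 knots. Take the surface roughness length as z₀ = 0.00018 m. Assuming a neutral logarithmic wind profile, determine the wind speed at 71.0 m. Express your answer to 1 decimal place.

Log law: V(z) ∝ ln(z/z₀), so V₂/V₁ = ln(z₂/z₀) / ln(z₁/z₀).
ln(71.0/0.00018) = 12.8852, ln(15.4/0.00018) = 11.3569
V₂ = 28.0 × 12.8852/11.3569 = 28.0 × 1.1346 = 31.7680 knots

31.8 knots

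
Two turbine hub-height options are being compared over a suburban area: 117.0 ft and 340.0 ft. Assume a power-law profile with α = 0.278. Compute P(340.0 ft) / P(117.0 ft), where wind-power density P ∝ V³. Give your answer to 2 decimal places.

2.43

Speed ratio: V_B/V_A = (z_B/z_A)^α = (340.0/117.0)^0.278 = (2.9060)^0.278 = 1.34523
Power-density ratio: P_B/P_A = (V_B/V_A)³ = (1.34523)³ = 2.43437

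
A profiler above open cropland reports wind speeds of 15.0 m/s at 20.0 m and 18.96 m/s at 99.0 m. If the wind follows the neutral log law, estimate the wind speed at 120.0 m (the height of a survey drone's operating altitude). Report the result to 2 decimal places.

19.44 m/s

Log law: V ∝ ln(z/z₀). From the pair, with r = V₁/V₂ = 0.79114,
ln z₀ = (ln z₁ − r·ln z₂)/(1 − r) = (2.9957 − 0.79114×4.5951)/0.20886 = -3.0626 → z₀ = 0.04677 m
V₃ = V₁ · ln(z₃/z₀)/ln(z₁/z₀) = 15.0 × 7.8500/6.0583 = 19.4363 m/s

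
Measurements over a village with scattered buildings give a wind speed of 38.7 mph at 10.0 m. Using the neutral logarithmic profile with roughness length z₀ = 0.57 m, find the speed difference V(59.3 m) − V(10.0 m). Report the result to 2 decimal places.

24.05 mph

Log law: V₂ = V₁ · ln(z₂/z₀)/ln(z₁/z₀) = 38.7 × 4.6447/2.8647 = 62.7468 mph
ΔV = 62.7468 − 38.7 = 24.0468 mph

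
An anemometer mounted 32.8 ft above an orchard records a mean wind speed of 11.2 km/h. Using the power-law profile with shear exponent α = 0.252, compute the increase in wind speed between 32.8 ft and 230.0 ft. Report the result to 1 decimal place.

7.1 km/h

Power law: V₂ = V₁ · (z₂/z₁)^α = 11.2 × (7.0122)^0.252 = 18.2967 km/h
ΔV = 18.2967 − 11.2 = 7.0967 km/h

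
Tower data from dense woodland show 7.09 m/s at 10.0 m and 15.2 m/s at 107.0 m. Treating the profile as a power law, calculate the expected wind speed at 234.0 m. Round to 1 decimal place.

First find α: α = ln(V₂/V₁)/ln(z₂/z₁) = ln(15.2/7.09)/ln(107.0/10.0) = 0.76261/2.37024 = 0.3217
Extrapolate from 107.0 m to 234.0 m: V₃ = 15.2 × (234.0/107.0)^0.3217 = 15.2 × 1.2863 = 19.5516 m/s

19.6 m/s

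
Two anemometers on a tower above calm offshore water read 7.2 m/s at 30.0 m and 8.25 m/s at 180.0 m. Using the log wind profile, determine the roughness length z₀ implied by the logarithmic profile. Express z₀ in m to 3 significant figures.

Log law: V(z) ∝ ln(z/z₀). With r = V₁/V₂ = 7.2/8.25 = 0.87273,
r · ln(z₂/z₀) = ln(z₁/z₀) ⇒ ln z₀ = (ln z₁ − r·ln z₂)/(1 − r)
ln z₀ = (3.40120 − 0.87273×5.19296) / 0.12727 = -8.8852
z₀ = exp(-8.8852) = 0.0001384 m

z₀ ≈ 0.000138 m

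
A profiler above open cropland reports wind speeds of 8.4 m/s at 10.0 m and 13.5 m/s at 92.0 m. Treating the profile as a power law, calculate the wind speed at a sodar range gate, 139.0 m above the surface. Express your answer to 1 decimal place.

14.7 m/s

First find α: α = ln(V₂/V₁)/ln(z₂/z₁) = ln(13.5/8.4)/ln(92.0/10.0) = 0.47446/2.21920 = 0.2138
Extrapolate from 92.0 m to 139.0 m: V₃ = 13.5 × (139.0/92.0)^0.2138 = 13.5 × 1.0922 = 14.7452 m/s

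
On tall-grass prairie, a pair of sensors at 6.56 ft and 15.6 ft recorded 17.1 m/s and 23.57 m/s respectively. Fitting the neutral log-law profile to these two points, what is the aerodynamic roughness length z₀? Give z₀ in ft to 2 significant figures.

Log law: V(z) ∝ ln(z/z₀). With r = V₁/V₂ = 17.1/23.57 = 0.72550,
r · ln(z₂/z₀) = ln(z₁/z₀) ⇒ ln z₀ = (ln z₁ − r·ln z₂)/(1 − r)
ln z₀ = (1.88099 − 0.72550×2.74727) / 0.27450 = -0.4086
z₀ = exp(-0.4086) = 0.6646 ft

z₀ ≈ 0.66 ft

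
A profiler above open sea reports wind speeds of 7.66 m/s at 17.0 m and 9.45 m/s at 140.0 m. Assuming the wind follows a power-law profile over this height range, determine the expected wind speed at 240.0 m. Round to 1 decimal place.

10.0 m/s

First find α: α = ln(V₂/V₁)/ln(z₂/z₁) = ln(9.45/7.66)/ln(140.0/17.0) = 0.21000/2.10843 = 0.0996
Extrapolate from 140.0 m to 240.0 m: V₃ = 9.45 × (240.0/140.0)^0.0996 = 9.45 × 1.0552 = 9.9712 m/s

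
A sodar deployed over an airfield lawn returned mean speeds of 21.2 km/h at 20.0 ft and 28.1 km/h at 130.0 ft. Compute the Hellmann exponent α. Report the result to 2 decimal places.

α ≈ 0.15

Power law: V₂/V₁ = (z₂/z₁)^α ⇒ α = ln(V₂/V₁) / ln(z₂/z₁)
α = ln(28.1/21.2) / ln(130.0/20.0) = ln(1.3255) / ln(6.5000)
  = 0.28177 / 1.87180 = 0.15053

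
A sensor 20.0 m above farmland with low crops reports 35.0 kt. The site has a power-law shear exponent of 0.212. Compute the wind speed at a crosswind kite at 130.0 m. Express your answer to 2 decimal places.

Power-law profile: V₂ = V₁ · (z₂/z₁)^α
V₂ = 35.0 × (130.0/20.0)^0.212 = 35.0 × (6.5000)^0.212
    = 35.0 × 1.4871 = 52.0482 kt

52.05 kt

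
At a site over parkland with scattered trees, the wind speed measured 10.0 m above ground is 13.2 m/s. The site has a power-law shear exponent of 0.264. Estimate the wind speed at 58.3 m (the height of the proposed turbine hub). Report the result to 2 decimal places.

Power-law profile: V₂ = V₁ · (z₂/z₁)^α
V₂ = 13.2 × (58.3/10.0)^0.264 = 13.2 × (5.8300)^0.264
    = 13.2 × 1.5927 = 21.0238 m/s

21.02 m/s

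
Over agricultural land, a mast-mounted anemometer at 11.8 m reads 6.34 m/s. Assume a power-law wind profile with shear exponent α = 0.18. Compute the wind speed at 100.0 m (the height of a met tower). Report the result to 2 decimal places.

Power-law profile: V₂ = V₁ · (z₂/z₁)^α
V₂ = 6.34 × (100.0/11.8)^0.18 = 6.34 × (8.4746)^0.18
    = 6.34 × 1.4691 = 9.3143 m/s

9.31 m/s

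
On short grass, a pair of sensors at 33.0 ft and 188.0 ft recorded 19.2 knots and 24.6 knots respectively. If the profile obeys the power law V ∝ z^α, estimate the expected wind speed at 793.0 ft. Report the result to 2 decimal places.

30.20 knots

First find α: α = ln(V₂/V₁)/ln(z₂/z₁) = ln(24.6/19.2)/ln(188.0/33.0) = 0.24784/1.73993 = 0.1424
Extrapolate from 188.0 ft to 793.0 ft: V₃ = 24.6 × (793.0/188.0)^0.1424 = 24.6 × 1.2276 = 30.1979 knots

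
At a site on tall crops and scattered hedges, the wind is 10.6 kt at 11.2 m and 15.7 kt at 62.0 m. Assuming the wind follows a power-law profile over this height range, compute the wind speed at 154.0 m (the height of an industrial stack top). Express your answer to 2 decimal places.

19.35 kt

First find α: α = ln(V₂/V₁)/ln(z₂/z₁) = ln(15.7/10.6)/ln(62.0/11.2) = 0.39281/1.71122 = 0.2295
Extrapolate from 62.0 m to 154.0 m: V₃ = 15.7 × (154.0/62.0)^0.2295 = 15.7 × 1.2323 = 19.3464 kt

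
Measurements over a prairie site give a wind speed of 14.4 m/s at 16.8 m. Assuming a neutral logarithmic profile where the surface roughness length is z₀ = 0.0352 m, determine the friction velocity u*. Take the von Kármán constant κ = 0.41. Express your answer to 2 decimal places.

Log law: V(z) = (u*/κ) · ln(z/z₀) ⇒ u* = κ · V / ln(z/z₀)
u* = 0.41 × 14.4 / ln(16.8/0.0352) = 0.41 × 14.4 / 6.1681
   = 5.9040 / 6.1681 = 0.9572 m/s

u* ≈ 0.96 m/s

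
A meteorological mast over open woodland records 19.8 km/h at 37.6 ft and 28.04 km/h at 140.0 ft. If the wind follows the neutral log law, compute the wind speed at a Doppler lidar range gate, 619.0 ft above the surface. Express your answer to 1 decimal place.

Log law: V ∝ ln(z/z₀). From the pair, with r = V₁/V₂ = 0.70613,
ln z₀ = (ln z₁ − r·ln z₂)/(1 − r) = (3.6270 − 0.70613×4.9416)/0.29387 = 0.4680 → z₀ = 1.597 ft
V₃ = V₁ · ln(z₃/z₀)/ln(z₁/z₀) = 19.8 × 5.9601/3.1590 = 37.3570 km/h

37.4 km/h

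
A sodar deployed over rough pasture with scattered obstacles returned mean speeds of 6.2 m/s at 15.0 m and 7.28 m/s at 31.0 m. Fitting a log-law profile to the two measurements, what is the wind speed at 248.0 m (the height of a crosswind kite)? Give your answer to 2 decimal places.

Log law: V ∝ ln(z/z₀). From the pair, with r = V₁/V₂ = 0.85165,
ln z₀ = (ln z₁ − r·ln z₂)/(1 − r) = (2.7081 − 0.85165×3.4340)/0.14835 = -1.4594 → z₀ = 0.2324 m
V₃ = V₁ · ln(z₃/z₀)/ln(z₁/z₀) = 6.2 × 6.9728/4.1674 = 10.3737 m/s

10.37 m/s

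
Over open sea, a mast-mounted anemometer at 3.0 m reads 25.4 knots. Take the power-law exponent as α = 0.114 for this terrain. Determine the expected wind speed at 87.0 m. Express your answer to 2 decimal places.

Power-law profile: V₂ = V₁ · (z₂/z₁)^α
V₂ = 25.4 × (87.0/3.0)^0.114 = 25.4 × (29.0000)^0.114
    = 25.4 × 1.4680 = 37.2861 knots

37.29 knots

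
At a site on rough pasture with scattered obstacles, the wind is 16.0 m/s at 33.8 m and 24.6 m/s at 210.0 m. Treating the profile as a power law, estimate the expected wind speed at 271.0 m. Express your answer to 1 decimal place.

26.1 m/s

First find α: α = ln(V₂/V₁)/ln(z₂/z₁) = ln(24.6/16.0)/ln(210.0/33.8) = 0.43016/1.82665 = 0.2355
Extrapolate from 210.0 m to 271.0 m: V₃ = 24.6 × (271.0/210.0)^0.2355 = 24.6 × 1.0619 = 26.1226 m/s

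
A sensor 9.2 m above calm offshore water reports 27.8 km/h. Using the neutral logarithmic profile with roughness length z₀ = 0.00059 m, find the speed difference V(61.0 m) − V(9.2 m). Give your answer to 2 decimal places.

5.45 km/h

Log law: V₂ = V₁ · ln(z₂/z₀)/ln(z₁/z₀) = 27.8 × 11.5463/9.6546 = 33.2470 km/h
ΔV = 33.2470 − 27.8 = 5.4470 km/h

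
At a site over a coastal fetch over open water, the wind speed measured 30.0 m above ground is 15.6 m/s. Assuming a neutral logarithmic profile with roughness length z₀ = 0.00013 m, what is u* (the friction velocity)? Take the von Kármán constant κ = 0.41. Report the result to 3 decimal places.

u* ≈ 0.518 m/s

Log law: V(z) = (u*/κ) · ln(z/z₀) ⇒ u* = κ · V / ln(z/z₀)
u* = 0.41 × 15.6 / ln(30.0/0.00013) = 0.41 × 15.6 / 12.3492
   = 6.3960 / 12.3492 = 0.5179 m/s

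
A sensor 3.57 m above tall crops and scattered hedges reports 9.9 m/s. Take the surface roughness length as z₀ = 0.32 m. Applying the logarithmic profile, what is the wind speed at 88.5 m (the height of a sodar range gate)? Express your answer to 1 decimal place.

Log law: V(z) ∝ ln(z/z₀), so V₂/V₁ = ln(z₂/z₀) / ln(z₁/z₀).
ln(88.5/0.32) = 5.6224, ln(3.57/0.32) = 2.4120
V₂ = 9.9 × 5.6224/2.4120 = 9.9 × 2.3310 = 23.0772 m/s

23.1 m/s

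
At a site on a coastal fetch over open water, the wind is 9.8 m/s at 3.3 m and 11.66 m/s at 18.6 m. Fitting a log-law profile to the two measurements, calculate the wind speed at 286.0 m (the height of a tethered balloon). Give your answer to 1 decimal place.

Log law: V ∝ ln(z/z₀). From the pair, with r = V₁/V₂ = 0.84048,
ln z₀ = (ln z₁ − r·ln z₂)/(1 − r) = (1.1939 − 0.84048×2.9232)/0.15952 = -7.9171 → z₀ = 0.0003644 m
V₃ = V₁ · ln(z₃/z₀)/ln(z₁/z₀) = 9.8 × 13.5731/9.1110 = 14.5995 m/s

14.6 m/s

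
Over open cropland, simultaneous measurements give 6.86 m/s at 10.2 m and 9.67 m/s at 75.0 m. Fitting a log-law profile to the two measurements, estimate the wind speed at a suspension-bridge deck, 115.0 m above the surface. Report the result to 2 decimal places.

10.27 m/s

Log law: V ∝ ln(z/z₀). From the pair, with r = V₁/V₂ = 0.70941,
ln z₀ = (ln z₁ − r·ln z₂)/(1 − r) = (2.3224 − 0.70941×4.3175)/0.29059 = -2.5482 → z₀ = 0.07822 m
V₃ = V₁ · ln(z₃/z₀)/ln(z₁/z₀) = 6.86 × 7.2931/4.8706 = 10.2720 m/s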